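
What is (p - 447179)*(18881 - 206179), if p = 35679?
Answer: 77073127000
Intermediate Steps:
(p - 447179)*(18881 - 206179) = (35679 - 447179)*(18881 - 206179) = -411500*(-187298) = 77073127000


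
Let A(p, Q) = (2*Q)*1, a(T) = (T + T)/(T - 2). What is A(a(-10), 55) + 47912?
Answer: 48022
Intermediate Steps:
a(T) = 2*T/(-2 + T) (a(T) = (2*T)/(-2 + T) = 2*T/(-2 + T))
A(p, Q) = 2*Q
A(a(-10), 55) + 47912 = 2*55 + 47912 = 110 + 47912 = 48022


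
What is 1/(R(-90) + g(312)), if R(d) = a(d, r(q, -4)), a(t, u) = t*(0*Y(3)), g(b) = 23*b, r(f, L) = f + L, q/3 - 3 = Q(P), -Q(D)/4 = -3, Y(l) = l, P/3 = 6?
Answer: 1/7176 ≈ 0.00013935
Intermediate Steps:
P = 18 (P = 3*6 = 18)
Q(D) = 12 (Q(D) = -4*(-3) = 12)
q = 45 (q = 9 + 3*12 = 9 + 36 = 45)
r(f, L) = L + f
a(t, u) = 0 (a(t, u) = t*(0*3) = t*0 = 0)
R(d) = 0
1/(R(-90) + g(312)) = 1/(0 + 23*312) = 1/(0 + 7176) = 1/7176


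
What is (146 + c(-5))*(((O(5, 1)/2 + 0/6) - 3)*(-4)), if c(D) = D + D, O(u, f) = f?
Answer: 1360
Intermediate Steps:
c(D) = 2*D
(146 + c(-5))*(((O(5, 1)/2 + 0/6) - 3)*(-4)) = (146 + 2*(-5))*(((1/2 + 0/6) - 3)*(-4)) = (146 - 10)*(((1*(1/2) + 0*(1/6)) - 3)*(-4)) = 136*(((1/2 + 0) - 3)*(-4)) = 136*((1/2 - 3)*(-4)) = 136*(-5/2*(-4)) = 136*10 = 1360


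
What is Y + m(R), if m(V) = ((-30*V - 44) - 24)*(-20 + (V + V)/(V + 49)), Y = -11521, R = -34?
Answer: -523151/15 ≈ -34877.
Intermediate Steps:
m(V) = (-68 - 30*V)*(-20 + 2*V/(49 + V)) (m(V) = ((-44 - 30*V) - 24)*(-20 + (2*V)/(49 + V)) = (-68 - 30*V)*(-20 + 2*V/(49 + V)))
Y + m(R) = -11521 + 4*(16660 + 135*(-34)² + 7656*(-34))/(49 - 34) = -11521 + 4*(16660 + 135*1156 - 260304)/15 = -11521 + 4*(1/15)*(16660 + 156060 - 260304) = -11521 + 4*(1/15)*(-87584) = -11521 - 350336/15 = -523151/15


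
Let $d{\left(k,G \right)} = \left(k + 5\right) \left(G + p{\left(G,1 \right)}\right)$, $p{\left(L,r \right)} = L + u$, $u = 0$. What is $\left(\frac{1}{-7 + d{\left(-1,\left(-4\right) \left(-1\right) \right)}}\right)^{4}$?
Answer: $\frac{1}{390625} \approx 2.56 \cdot 10^{-6}$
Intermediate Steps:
$p{\left(L,r \right)} = L$ ($p{\left(L,r \right)} = L + 0 = L$)
$d{\left(k,G \right)} = 2 G \left(5 + k\right)$ ($d{\left(k,G \right)} = \left(k + 5\right) \left(G + G\right) = \left(5 + k\right) 2 G = 2 G \left(5 + k\right)$)
$\left(\frac{1}{-7 + d{\left(-1,\left(-4\right) \left(-1\right) \right)}}\right)^{4} = \left(\frac{1}{-7 + 2 \left(\left(-4\right) \left(-1\right)\right) \left(5 - 1\right)}\right)^{4} = \left(\frac{1}{-7 + 2 \cdot 4 \cdot 4}\right)^{4} = \left(\frac{1}{-7 + 32}\right)^{4} = \left(\frac{1}{25}\right)^{4} = \frac{1}{390625}$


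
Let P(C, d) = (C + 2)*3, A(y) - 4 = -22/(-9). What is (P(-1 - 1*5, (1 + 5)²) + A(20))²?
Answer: 2500/81 ≈ 30.864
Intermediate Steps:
A(y) = 58/9 (A(y) = 4 - 22/(-9) = 4 - 22*(-⅑) = 4 + 22/9 = 58/9)
P(C, d) = 6 + 3*C (P(C, d) = (2 + C)*3 = 6 + 3*C)
(P(-1 - 1*5, (1 + 5)²) + A(20))² = ((6 + 3*(-1 - 1*5)) + 58/9)² = ((6 + 3*(-1 - 5)) + 58/9)² = ((6 + 3*(-6)) + 58/9)² = ((6 - 18) + 58/9)² = (-12 + 58/9)² = (-50/9)² = 2500/81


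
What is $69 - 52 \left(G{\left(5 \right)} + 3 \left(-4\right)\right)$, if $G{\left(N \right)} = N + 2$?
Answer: $329$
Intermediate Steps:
$G{\left(N \right)} = 2 + N$
$69 - 52 \left(G{\left(5 \right)} + 3 \left(-4\right)\right) = 69 - 52 \left(\left(2 + 5\right) + 3 \left(-4\right)\right) = 69 - 52 \left(7 - 12\right) = 69 - -260 = 69 + 260 = 329$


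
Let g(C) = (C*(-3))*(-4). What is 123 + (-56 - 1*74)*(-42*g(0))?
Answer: 123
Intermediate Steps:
g(C) = 12*C (g(C) = -3*C*(-4) = 12*C)
123 + (-56 - 1*74)*(-42*g(0)) = 123 + (-56 - 1*74)*(-504*0) = 123 + (-56 - 74)*(-42*0) = 123 - 130*0 = 123 + 0 = 123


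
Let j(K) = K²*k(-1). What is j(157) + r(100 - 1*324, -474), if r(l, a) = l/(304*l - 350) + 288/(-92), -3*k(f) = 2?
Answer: -5544467126/337341 ≈ -16436.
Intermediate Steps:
k(f) = -⅔ (k(f) = -⅓*2 = -⅔)
j(K) = -2*K²/3 (j(K) = K²*(-⅔) = -2*K²/3)
r(l, a) = -72/23 + l/(-350 + 304*l) (r(l, a) = l/(-350 + 304*l) + 288*(-1/92) = l/(-350 + 304*l) - 72/23 = -72/23 + l/(-350 + 304*l))
j(157) + r(100 - 1*324, -474) = -⅔*157² + 5*(5040 - 4373*(100 - 1*324))/(46*(-175 + 152*(100 - 1*324))) = -⅔*24649 + 5*(5040 - 4373*(100 - 324))/(46*(-175 + 152*(100 - 324))) = -49298/3 + 5*(5040 - 4373*(-224))/(46*(-175 + 152*(-224))) = -49298/3 + 5*(5040 + 979552)/(46*(-175 - 34048)) = -49298/3 + (5/46)*984592/(-34223) = -49298/3 + (5/46)*(-1/34223)*984592 = -49298/3 - 351640/112447 = -5544467126/337341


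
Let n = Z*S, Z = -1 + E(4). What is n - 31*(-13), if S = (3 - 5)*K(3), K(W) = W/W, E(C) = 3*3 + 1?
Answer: 385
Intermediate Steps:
E(C) = 10 (E(C) = 9 + 1 = 10)
K(W) = 1
Z = 9 (Z = -1 + 10 = 9)
S = -2 (S = (3 - 5)*1 = -2*1 = -2)
n = -18 (n = 9*(-2) = -18)
n - 31*(-13) = -18 - 31*(-13) = -18 + 403 = 385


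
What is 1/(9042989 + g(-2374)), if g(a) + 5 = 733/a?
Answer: 2374/21468043283 ≈ 1.1058e-7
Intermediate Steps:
g(a) = -5 + 733/a
1/(9042989 + g(-2374)) = 1/(9042989 + (-5 + 733/(-2374))) = 1/(9042989 + (-5 + 733*(-1/2374))) = 1/(9042989 + (-5 - 733/2374)) = 1/(9042989 - 12603/2374) = 1/(21468043283/2374) = 2374/21468043283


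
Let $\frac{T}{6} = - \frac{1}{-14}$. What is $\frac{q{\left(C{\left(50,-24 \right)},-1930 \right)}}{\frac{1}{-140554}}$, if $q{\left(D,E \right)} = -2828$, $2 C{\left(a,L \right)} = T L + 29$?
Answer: $397486712$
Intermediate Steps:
$T = \frac{3}{7}$ ($T = 6 \left(- \frac{1}{-14}\right) = 6 \left(\left(-1\right) \left(- \frac{1}{14}\right)\right) = 6 \cdot \frac{1}{14} = \frac{3}{7} \approx 0.42857$)
$C{\left(a,L \right)} = \frac{29}{2} + \frac{3 L}{14}$ ($C{\left(a,L \right)} = \frac{\frac{3 L}{7} + 29}{2} = \frac{29 + \frac{3 L}{7}}{2} = \frac{29}{2} + \frac{3 L}{14}$)
$\frac{q{\left(C{\left(50,-24 \right)},-1930 \right)}}{\frac{1}{-140554}} = - \frac{2828}{\frac{1}{-140554}} = - \frac{2828}{- \frac{1}{140554}} = \left(-2828\right) \left(-140554\right) = 397486712$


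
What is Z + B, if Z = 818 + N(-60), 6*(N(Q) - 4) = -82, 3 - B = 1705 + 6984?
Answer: -23633/3 ≈ -7877.7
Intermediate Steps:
B = -8686 (B = 3 - (1705 + 6984) = 3 - 1*8689 = 3 - 8689 = -8686)
N(Q) = -29/3 (N(Q) = 4 + (⅙)*(-82) = 4 - 41/3 = -29/3)
Z = 2425/3 (Z = 818 - 29/3 = 2425/3 ≈ 808.33)
Z + B = 2425/3 - 8686 = -23633/3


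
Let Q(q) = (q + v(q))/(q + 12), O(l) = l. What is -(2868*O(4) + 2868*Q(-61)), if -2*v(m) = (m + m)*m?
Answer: -11408904/49 ≈ -2.3283e+5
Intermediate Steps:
v(m) = -m² (v(m) = -(m + m)*m/2 = -2*m*m/2 = -m²)
Q(q) = (q - q²)/(12 + q) (Q(q) = (q - q²)/(q + 12) = (q - q²)/(12 + q))
-(2868*O(4) + 2868*Q(-61)) = -(11472 - 174948*(1 - 1*(-61))/(12 - 61)) = -2868/(1/(-61*(1 + 61)/(-49) + 4)) = -2868/(1/(-61*(-1/49)*62 + 4)) = -2868/(1/(3782/49 + 4)) = -2868/(1/(3978/49)) = -2868/49/3978 = -2868*3978/49 = -11408904/49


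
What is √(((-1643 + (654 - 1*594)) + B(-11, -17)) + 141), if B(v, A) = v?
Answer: I*√1453 ≈ 38.118*I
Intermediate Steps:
√(((-1643 + (654 - 1*594)) + B(-11, -17)) + 141) = √(((-1643 + (654 - 1*594)) - 11) + 141) = √(((-1643 + (654 - 594)) - 11) + 141) = √(((-1643 + 60) - 11) + 141) = √((-1583 - 11) + 141) = √(-1594 + 141) = √(-1453) = I*√1453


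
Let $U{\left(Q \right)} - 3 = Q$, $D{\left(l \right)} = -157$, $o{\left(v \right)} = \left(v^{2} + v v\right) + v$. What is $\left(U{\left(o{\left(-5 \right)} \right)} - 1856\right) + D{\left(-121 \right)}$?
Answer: $-1965$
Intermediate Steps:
$o{\left(v \right)} = v + 2 v^{2}$ ($o{\left(v \right)} = \left(v^{2} + v^{2}\right) + v = 2 v^{2} + v = v + 2 v^{2}$)
$U{\left(Q \right)} = 3 + Q$
$\left(U{\left(o{\left(-5 \right)} \right)} - 1856\right) + D{\left(-121 \right)} = \left(\left(3 - 5 \left(1 + 2 \left(-5\right)\right)\right) - 1856\right) - 157 = \left(\left(3 - 5 \left(1 - 10\right)\right) - 1856\right) - 157 = \left(\left(3 - -45\right) - 1856\right) - 157 = \left(\left(3 + 45\right) - 1856\right) - 157 = \left(48 - 1856\right) - 157 = -1808 - 157 = -1965$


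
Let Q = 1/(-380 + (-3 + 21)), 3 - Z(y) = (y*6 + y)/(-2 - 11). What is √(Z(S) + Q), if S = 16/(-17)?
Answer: √15939678482/80002 ≈ 1.5781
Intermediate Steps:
S = -16/17 (S = 16*(-1/17) = -16/17 ≈ -0.94118)
Z(y) = 3 + 7*y/13 (Z(y) = 3 - (y*6 + y)/(-2 - 11) = 3 - (6*y + y)/(-13) = 3 - 7*y*(-1)/13 = 3 - (-7)*y/13 = 3 + 7*y/13)
Q = -1/362 (Q = 1/(-380 + 18) = 1/(-362) = -1/362 ≈ -0.0027624)
√(Z(S) + Q) = √((3 + (7/13)*(-16/17)) - 1/362) = √((3 - 112/221) - 1/362) = √(551/221 - 1/362) = √(199241/80002) = √15939678482/80002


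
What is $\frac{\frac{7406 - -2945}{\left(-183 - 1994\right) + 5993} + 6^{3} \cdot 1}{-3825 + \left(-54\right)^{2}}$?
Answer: $- \frac{834607}{3468744} \approx -0.24061$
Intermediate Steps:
$\frac{\frac{7406 - -2945}{\left(-183 - 1994\right) + 5993} + 6^{3} \cdot 1}{-3825 + \left(-54\right)^{2}} = \frac{\frac{7406 + 2945}{-2177 + 5993} + 216 \cdot 1}{-3825 + 2916} = \frac{\frac{10351}{3816} + 216}{-909} = \left(10351 \cdot \frac{1}{3816} + 216\right) \left(- \frac{1}{909}\right) = \left(\frac{10351}{3816} + 216\right) \left(- \frac{1}{909}\right) = \frac{834607}{3816} \left(- \frac{1}{909}\right) = - \frac{834607}{3468744}$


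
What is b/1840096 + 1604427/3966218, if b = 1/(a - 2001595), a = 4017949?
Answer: 2976440659681702693/7357899437215640256 ≈ 0.40452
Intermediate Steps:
b = 1/2016354 (b = 1/(4017949 - 2001595) = 1/2016354 ≈ 4.9594e-7)
b/1840096 + 1604427/3966218 = (1/2016354)/1840096 + 1604427/3966218 = (1/2016354)*(1/1840096) + 1604427*(1/3966218) = 1/3710284929984 + 1604427/3966218 = 2976440659681702693/7357899437215640256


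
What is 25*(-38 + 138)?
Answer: 2500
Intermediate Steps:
25*(-38 + 138) = 25*100 = 2500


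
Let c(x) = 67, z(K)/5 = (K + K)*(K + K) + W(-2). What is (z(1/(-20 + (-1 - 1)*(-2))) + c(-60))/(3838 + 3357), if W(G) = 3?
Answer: 5253/460480 ≈ 0.011408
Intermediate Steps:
z(K) = 15 + 20*K² (z(K) = 5*((K + K)*(K + K) + 3) = 5*((2*K)*(2*K) + 3) = 5*(4*K² + 3) = 5*(3 + 4*K²) = 15 + 20*K²)
(z(1/(-20 + (-1 - 1)*(-2))) + c(-60))/(3838 + 3357) = ((15 + 20*(1/(-20 + (-1 - 1)*(-2)))²) + 67)/(3838 + 3357) = ((15 + 20*(1/(-20 - 2*(-2)))²) + 67)/7195 = ((15 + 20*(1/(-20 + 4))²) + 67)*(1/7195) = ((15 + 20*(1/(-16))²) + 67)*(1/7195) = ((15 + 20*(-1/16)²) + 67)*(1/7195) = ((15 + 20*(1/256)) + 67)*(1/7195) = ((15 + 5/64) + 67)*(1/7195) = (965/64 + 67)*(1/7195) = (5253/64)*(1/7195) = 5253/460480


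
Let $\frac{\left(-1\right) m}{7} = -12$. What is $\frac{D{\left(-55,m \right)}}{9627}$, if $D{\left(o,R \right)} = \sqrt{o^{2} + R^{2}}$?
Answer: $\frac{\sqrt{10081}}{9627} \approx 0.010429$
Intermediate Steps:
$m = 84$ ($m = \left(-7\right) \left(-12\right) = 84$)
$D{\left(o,R \right)} = \sqrt{R^{2} + o^{2}}$
$\frac{D{\left(-55,m \right)}}{9627} = \frac{\sqrt{84^{2} + \left(-55\right)^{2}}}{9627} = \sqrt{7056 + 3025} \cdot \frac{1}{9627} = \sqrt{10081} \cdot \frac{1}{9627} = \frac{\sqrt{10081}}{9627}$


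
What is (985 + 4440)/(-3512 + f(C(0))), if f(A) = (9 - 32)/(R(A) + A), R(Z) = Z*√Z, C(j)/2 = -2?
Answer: -1523708900/986085841 + 998200*I/986085841 ≈ -1.5452 + 0.0010123*I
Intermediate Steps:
C(j) = -4 (C(j) = 2*(-2) = -4)
R(Z) = Z^(3/2)
f(A) = -23/(A + A^(3/2)) (f(A) = (9 - 32)/(A^(3/2) + A) = -23/(A + A^(3/2)))
(985 + 4440)/(-3512 + f(C(0))) = (985 + 4440)/(-3512 - 23/(-4 + (-4)^(3/2))) = 5425/(-3512 - 23*(-4 + 8*I)/80)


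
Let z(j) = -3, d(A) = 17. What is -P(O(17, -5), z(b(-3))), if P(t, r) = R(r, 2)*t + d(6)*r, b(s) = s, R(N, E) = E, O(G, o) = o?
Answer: 61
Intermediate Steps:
P(t, r) = 2*t + 17*r
-P(O(17, -5), z(b(-3))) = -(2*(-5) + 17*(-3)) = -(-10 - 51) = -1*(-61) = 61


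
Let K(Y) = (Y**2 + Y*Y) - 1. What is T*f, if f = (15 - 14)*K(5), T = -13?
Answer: -637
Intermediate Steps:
K(Y) = -1 + 2*Y**2 (K(Y) = (Y**2 + Y**2) - 1 = 2*Y**2 - 1 = -1 + 2*Y**2)
f = 49 (f = (15 - 14)*(-1 + 2*5**2) = 1*(-1 + 2*25) = 1*(-1 + 50) = 1*49 = 49)
T*f = -13*49 = -637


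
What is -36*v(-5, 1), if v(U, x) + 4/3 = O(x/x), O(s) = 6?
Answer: -168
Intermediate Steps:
v(U, x) = 14/3 (v(U, x) = -4/3 + 6 = 14/3)
-36*v(-5, 1) = -36*14/3 = -168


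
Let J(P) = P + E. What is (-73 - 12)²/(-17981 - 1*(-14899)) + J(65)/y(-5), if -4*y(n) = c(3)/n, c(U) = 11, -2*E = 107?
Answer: 629385/33902 ≈ 18.565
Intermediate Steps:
E = -107/2 (E = -½*107 = -107/2 ≈ -53.500)
J(P) = -107/2 + P (J(P) = P - 107/2 = -107/2 + P)
y(n) = -11/(4*n)
(-73 - 12)²/(-17981 - 1*(-14899)) + J(65)/y(-5) = (-73 - 12)²/(-17981 - 1*(-14899)) + (-107/2 + 65)/((-11/4/(-5))) = (-85)²/(-17981 + 14899) + 23/(2*((-11/4*(-⅕)))) = 7225/(-3082) + 23/(2*(11/20)) = 7225*(-1/3082) + (23/2)*(20/11) = -7225/3082 + 230/11 = 629385/33902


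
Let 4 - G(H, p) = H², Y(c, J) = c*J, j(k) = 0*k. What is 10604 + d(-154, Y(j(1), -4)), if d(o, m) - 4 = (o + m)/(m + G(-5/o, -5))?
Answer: 1002399848/94839 ≈ 10569.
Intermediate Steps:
j(k) = 0
Y(c, J) = J*c
G(H, p) = 4 - H²
d(o, m) = 4 + (m + o)/(4 + m - 25/o²) (d(o, m) = 4 + (o + m)/(m + (4 - (-5/o)²)) = 4 + (m + o)/(m + (4 - 25/o²)) = 4 + (m + o)/(4 + m - 25/o²))
10604 + d(-154, Y(j(1), -4)) = 10604 + (-100 + 16*(-154)² + (-154)²*(-154 + 5*(-4*0)))/(-25 + (-154)²*(4 - 4*0)) = 10604 + (-100 + 16*23716 + 23716*(-154 + 5*0))/(-25 + 23716*(4 + 0)) = 10604 + (-100 + 379456 + 23716*(-154 + 0))/(-25 + 23716*4) = 10604 + (-100 + 379456 + 23716*(-154))/(-25 + 94864) = 10604 + (-100 + 379456 - 3652264)/94839 = 10604 + (1/94839)*(-3272908) = 10604 - 3272908/94839 = 1002399848/94839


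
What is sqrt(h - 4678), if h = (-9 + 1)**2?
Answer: I*sqrt(4614) ≈ 67.926*I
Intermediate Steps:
h = 64 (h = (-8)**2 = 64)
sqrt(h - 4678) = sqrt(64 - 4678) = sqrt(-4614) = I*sqrt(4614)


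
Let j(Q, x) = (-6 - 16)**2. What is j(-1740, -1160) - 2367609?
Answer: -2367125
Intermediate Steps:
j(Q, x) = 484 (j(Q, x) = (-22)**2 = 484)
j(-1740, -1160) - 2367609 = 484 - 2367609 = -2367125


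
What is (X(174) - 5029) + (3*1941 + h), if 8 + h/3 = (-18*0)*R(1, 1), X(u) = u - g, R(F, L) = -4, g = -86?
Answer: 1030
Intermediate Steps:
X(u) = 86 + u (X(u) = u - 1*(-86) = u + 86 = 86 + u)
h = -24 (h = -24 + 3*(-18*0*(-4)) = -24 + 3*(0*(-4)) = -24 + 3*0 = -24 + 0 = -24)
(X(174) - 5029) + (3*1941 + h) = ((86 + 174) - 5029) + (3*1941 - 24) = (260 - 5029) + (5823 - 24) = -4769 + 5799 = 1030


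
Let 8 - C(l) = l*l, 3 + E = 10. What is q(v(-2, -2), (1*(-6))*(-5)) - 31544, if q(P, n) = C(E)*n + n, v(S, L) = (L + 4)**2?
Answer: -32744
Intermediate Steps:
E = 7 (E = -3 + 10 = 7)
C(l) = 8 - l**2 (C(l) = 8 - l*l = 8 - l**2)
v(S, L) = (4 + L)**2
q(P, n) = -40*n (q(P, n) = (8 - 1*7**2)*n + n = (8 - 1*49)*n + n = (8 - 49)*n + n = -41*n + n = -40*n)
q(v(-2, -2), (1*(-6))*(-5)) - 31544 = -40*1*(-6)*(-5) - 31544 = -(-240)*(-5) - 31544 = -40*30 - 31544 = -1200 - 31544 = -32744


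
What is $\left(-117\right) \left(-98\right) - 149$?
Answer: $11317$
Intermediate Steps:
$\left(-117\right) \left(-98\right) - 149 = 11466 - 149 = 11317$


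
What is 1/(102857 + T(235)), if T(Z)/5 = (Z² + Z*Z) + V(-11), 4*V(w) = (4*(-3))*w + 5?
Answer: 4/2621113 ≈ 1.5261e-6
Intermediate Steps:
V(w) = 5/4 - 3*w (V(w) = ((4*(-3))*w + 5)/4 = (-12*w + 5)/4 = (5 - 12*w)/4 = 5/4 - 3*w)
T(Z) = 685/4 + 10*Z² (T(Z) = 5*((Z² + Z*Z) + (5/4 - 3*(-11))) = 5*((Z² + Z²) + (5/4 + 33)) = 5*(2*Z² + 137/4) = 5*(137/4 + 2*Z²) = 685/4 + 10*Z²)
1/(102857 + T(235)) = 1/(102857 + (685/4 + 10*235²)) = 1/(102857 + (685/4 + 10*55225)) = 1/(102857 + (685/4 + 552250)) = 1/(102857 + 2209685/4) = 1/(2621113/4) = 4/2621113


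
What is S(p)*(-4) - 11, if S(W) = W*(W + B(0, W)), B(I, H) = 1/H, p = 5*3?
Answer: -915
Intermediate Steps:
p = 15
S(W) = W*(W + 1/W)
S(p)*(-4) - 11 = (1 + 15**2)*(-4) - 11 = (1 + 225)*(-4) - 11 = 226*(-4) - 11 = -904 - 11 = -915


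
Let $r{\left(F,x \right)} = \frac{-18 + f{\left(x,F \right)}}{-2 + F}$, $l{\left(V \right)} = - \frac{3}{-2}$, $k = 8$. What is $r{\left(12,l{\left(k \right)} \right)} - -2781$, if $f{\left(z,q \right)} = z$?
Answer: $\frac{55587}{20} \approx 2779.4$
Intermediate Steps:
$l{\left(V \right)} = \frac{3}{2}$ ($l{\left(V \right)} = \left(-3\right) \left(- \frac{1}{2}\right) = \frac{3}{2}$)
$r{\left(F,x \right)} = \frac{-18 + x}{-2 + F}$
$r{\left(12,l{\left(k \right)} \right)} - -2781 = \frac{-18 + \frac{3}{2}}{-2 + 12} - -2781 = \frac{1}{10} \left(- \frac{33}{2}\right) + 2781 = - \frac{33}{20} + 2781 = \frac{55587}{20}$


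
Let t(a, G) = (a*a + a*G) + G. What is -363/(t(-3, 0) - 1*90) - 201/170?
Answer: 15143/4590 ≈ 3.2991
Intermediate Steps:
t(a, G) = G + a² + G*a (t(a, G) = (a² + G*a) + G = G + a² + G*a)
-363/(t(-3, 0) - 1*90) - 201/170 = -363/((0 + (-3)² + 0*(-3)) - 1*90) - 201/170 = -363/((0 + 9 + 0) - 90) - 201*1/170 = -363/(9 - 90) - 201/170 = -363/(-81) - 201/170 = -363*(-1/81) - 201/170 = 121/27 - 201/170 = 15143/4590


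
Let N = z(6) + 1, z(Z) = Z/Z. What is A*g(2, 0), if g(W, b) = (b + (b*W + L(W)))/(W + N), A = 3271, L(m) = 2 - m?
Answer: 0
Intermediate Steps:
z(Z) = 1
N = 2 (N = 1 + 1 = 2)
g(W, b) = (2 + b - W + W*b)/(2 + W) (g(W, b) = (b + (b*W + (2 - W)))/(W + 2) = (b + (W*b + (2 - W)))/(2 + W) = (b + (2 - W + W*b))/(2 + W) = (2 + b - W + W*b)/(2 + W))
A*g(2, 0) = 3271*((2 + 0 - 1*2 + 2*0)/(2 + 2)) = 3271*((2 + 0 - 2 + 0)/4) = 3271*((¼)*0) = 3271*0 = 0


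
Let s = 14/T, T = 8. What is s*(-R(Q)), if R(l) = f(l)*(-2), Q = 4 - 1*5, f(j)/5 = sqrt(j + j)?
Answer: 35*I*sqrt(2)/2 ≈ 24.749*I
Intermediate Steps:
f(j) = 5*sqrt(2)*sqrt(j) (f(j) = 5*sqrt(j + j) = 5*sqrt(2*j) = 5*(sqrt(2)*sqrt(j)) = 5*sqrt(2)*sqrt(j))
Q = -1 (Q = 4 - 5 = -1)
R(l) = -10*sqrt(2)*sqrt(l) (R(l) = (5*sqrt(2)*sqrt(l))*(-2) = -10*sqrt(2)*sqrt(l))
s = 7/4 (s = 14/8 = 14*(1/8) = 7/4 ≈ 1.7500)
s*(-R(Q)) = 7*(-(-10)*sqrt(2)*sqrt(-1))/4 = 7*(-(-10)*sqrt(2)*I)/4 = 7*(-(-10)*I*sqrt(2))/4 = 7*(10*I*sqrt(2))/4 = 35*I*sqrt(2)/2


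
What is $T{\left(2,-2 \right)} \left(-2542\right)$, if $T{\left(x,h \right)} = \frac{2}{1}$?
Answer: $-5084$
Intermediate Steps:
$T{\left(x,h \right)} = 2$ ($T{\left(x,h \right)} = 2 \cdot 1 = 2$)
$T{\left(2,-2 \right)} \left(-2542\right) = 2 \left(-2542\right) = -5084$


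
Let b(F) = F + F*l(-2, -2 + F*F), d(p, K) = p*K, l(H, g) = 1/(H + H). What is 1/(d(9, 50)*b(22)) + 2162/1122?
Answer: 243242/126225 ≈ 1.9271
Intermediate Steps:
l(H, g) = 1/(2*H)
d(p, K) = K*p
b(F) = 3*F/4 (b(F) = F + F*((½)/(-2)) = F + F*((½)*(-½)) = F + F*(-¼) = F - F/4 = 3*F/4)
1/(d(9, 50)*b(22)) + 2162/1122 = 1/(((50*9))*(((¾)*22))) + 2162/1122 = 1/(450*(33/2)) + 2162*(1/1122) = (1/450)*(2/33) + 1081/561 = 1/7425 + 1081/561 = 243242/126225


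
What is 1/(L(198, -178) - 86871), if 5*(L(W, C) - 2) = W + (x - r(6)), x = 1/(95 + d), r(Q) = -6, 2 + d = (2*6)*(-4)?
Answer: -225/19536344 ≈ -1.1517e-5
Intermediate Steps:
d = -50 (d = -2 + (2*6)*(-4) = -2 + 12*(-4) = -2 - 48 = -50)
x = 1/45 (x = 1/(95 - 50) = 1/45 ≈ 0.022222)
L(W, C) = 721/225 + W/5 (L(W, C) = 2 + (W + (1/45 - 1*(-6)))/5 = 2 + (W + (1/45 + 6))/5 = 2 + (W + 271/45)/5 = 2 + (271/45 + W)/5 = 2 + (271/225 + W/5) = 721/225 + W/5)
1/(L(198, -178) - 86871) = 1/((721/225 + (1/5)*198) - 86871) = 1/((721/225 + 198/5) - 86871) = 1/(9631/225 - 86871) = 1/(-19536344/225) = -225/19536344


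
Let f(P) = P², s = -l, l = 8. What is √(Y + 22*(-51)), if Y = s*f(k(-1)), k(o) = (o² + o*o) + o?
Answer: I*√1130 ≈ 33.615*I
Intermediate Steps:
k(o) = o + 2*o² (k(o) = (o² + o²) + o = 2*o² + o = o + 2*o²)
s = -8 (s = -1*8 = -8)
Y = -8 (Y = -8*(1 + 2*(-1))² = -8*(1 - 2)² = -8*(-1*(-1))² = -8*1² = -8*1 = -8)
√(Y + 22*(-51)) = √(-8 + 22*(-51)) = √(-8 - 1122) = √(-1130) = I*√1130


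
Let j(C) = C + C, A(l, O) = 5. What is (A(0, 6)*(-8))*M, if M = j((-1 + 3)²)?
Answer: -320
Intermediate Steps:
j(C) = 2*C
M = 8 (M = 2*(-1 + 3)² = 2*2² = 2*4 = 8)
(A(0, 6)*(-8))*M = (5*(-8))*8 = -40*8 = -320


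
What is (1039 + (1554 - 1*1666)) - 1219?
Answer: -292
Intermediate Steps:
(1039 + (1554 - 1*1666)) - 1219 = (1039 + (1554 - 1666)) - 1219 = (1039 - 112) - 1219 = 927 - 1219 = -292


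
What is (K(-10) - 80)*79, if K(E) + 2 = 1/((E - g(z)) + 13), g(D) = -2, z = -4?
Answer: -32311/5 ≈ -6462.2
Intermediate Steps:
K(E) = -2 + 1/(15 + E) (K(E) = -2 + 1/((E - 1*(-2)) + 13) = -2 + 1/((E + 2) + 13) = -2 + 1/((2 + E) + 13) = -2 + 1/(15 + E))
(K(-10) - 80)*79 = ((-29 - 2*(-10))/(15 - 10) - 80)*79 = ((-29 + 20)/5 - 80)*79 = ((⅕)*(-9) - 80)*79 = (-9/5 - 80)*79 = -409/5*79 = -32311/5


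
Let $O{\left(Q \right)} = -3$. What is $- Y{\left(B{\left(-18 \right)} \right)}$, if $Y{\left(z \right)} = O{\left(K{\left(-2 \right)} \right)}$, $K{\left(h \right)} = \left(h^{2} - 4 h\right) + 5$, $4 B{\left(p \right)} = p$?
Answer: $3$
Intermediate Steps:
$B{\left(p \right)} = \frac{p}{4}$
$K{\left(h \right)} = 5 + h^{2} - 4 h$
$Y{\left(z \right)} = -3$
$- Y{\left(B{\left(-18 \right)} \right)} = \left(-1\right) \left(-3\right) = 3$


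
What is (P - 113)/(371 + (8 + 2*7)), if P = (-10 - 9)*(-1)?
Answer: -94/393 ≈ -0.23919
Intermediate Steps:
P = 19 (P = -19*(-1) = 19)
(P - 113)/(371 + (8 + 2*7)) = (19 - 113)/(371 + (8 + 2*7)) = -94/(371 + (8 + 14)) = -94/(371 + 22) = -94/393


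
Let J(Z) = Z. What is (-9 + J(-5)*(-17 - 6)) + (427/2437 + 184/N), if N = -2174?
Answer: 281035959/2649019 ≈ 106.09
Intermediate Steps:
(-9 + J(-5)*(-17 - 6)) + (427/2437 + 184/N) = (-9 - 5*(-17 - 6)) + (427/2437 + 184/(-2174)) = (-9 - 5*(-23)) + (427*(1/2437) + 184*(-1/2174)) = (-9 + 115) + (427/2437 - 92/1087) = 106 + 239945/2649019 = 281035959/2649019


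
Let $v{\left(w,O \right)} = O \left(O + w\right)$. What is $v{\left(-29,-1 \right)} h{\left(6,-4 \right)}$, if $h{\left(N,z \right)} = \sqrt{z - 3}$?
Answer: $30 i \sqrt{7} \approx 79.373 i$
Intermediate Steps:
$h{\left(N,z \right)} = \sqrt{-3 + z}$
$v{\left(-29,-1 \right)} h{\left(6,-4 \right)} = - (-1 - 29) \sqrt{-3 - 4} = \left(-1\right) \left(-30\right) \sqrt{-7} = 30 i \sqrt{7}$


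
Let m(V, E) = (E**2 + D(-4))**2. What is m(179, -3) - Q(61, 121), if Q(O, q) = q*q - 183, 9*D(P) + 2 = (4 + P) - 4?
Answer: -129497/9 ≈ -14389.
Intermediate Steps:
D(P) = -2/9 + P/9 (D(P) = -2/9 + ((4 + P) - 4)/9 = -2/9 + P/9)
Q(O, q) = -183 + q**2 (Q(O, q) = q**2 - 183 = -183 + q**2)
m(V, E) = (-2/3 + E**2)**2 (m(V, E) = (E**2 + (-2/9 + (1/9)*(-4)))**2 = (E**2 + (-2/9 - 4/9))**2 = (E**2 - 2/3)**2 = (-2/3 + E**2)**2)
m(179, -3) - Q(61, 121) = (-2 + 3*(-3)**2)**2/9 - (-183 + 121**2) = (-2 + 3*9)**2/9 - (-183 + 14641) = (-2 + 27)**2/9 - 1*14458 = (1/9)*25**2 - 14458 = (1/9)*625 - 14458 = 625/9 - 14458 = -129497/9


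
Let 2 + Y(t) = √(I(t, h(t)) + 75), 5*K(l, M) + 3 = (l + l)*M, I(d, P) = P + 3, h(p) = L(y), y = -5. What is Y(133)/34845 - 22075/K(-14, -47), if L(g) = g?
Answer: -38079401/452985 + √73/34845 ≈ -84.063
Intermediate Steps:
h(p) = -5
I(d, P) = 3 + P
K(l, M) = -⅗ + 2*M*l/5 (K(l, M) = -⅗ + ((l + l)*M)/5 = -⅗ + ((2*l)*M)/5 = -⅗ + (2*M*l)/5 = -⅗ + 2*M*l/5)
Y(t) = -2 + √73 (Y(t) = -2 + √((3 - 5) + 75) = -2 + √(-2 + 75) = -2 + √73)
Y(133)/34845 - 22075/K(-14, -47) = (-2 + √73)/34845 - 22075/(-⅗ + (⅖)*(-47)*(-14)) = (-2 + √73)*(1/34845) - 22075/(-⅗ + 1316/5) = (-2/34845 + √73/34845) - 22075/1313/5 = (-2/34845 + √73/34845) - 22075*5/1313 = (-2/34845 + √73/34845) - 110375/1313 = -38079401/452985 + √73/34845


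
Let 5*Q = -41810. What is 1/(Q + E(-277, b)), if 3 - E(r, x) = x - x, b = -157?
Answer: -1/8359 ≈ -0.00011963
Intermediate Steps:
Q = -8362 (Q = (⅕)*(-41810) = -8362)
E(r, x) = 3 (E(r, x) = 3 - (x - x) = 3 - 1*0 = 3 + 0 = 3)
1/(Q + E(-277, b)) = 1/(-8362 + 3) = 1/(-8359) = -1/8359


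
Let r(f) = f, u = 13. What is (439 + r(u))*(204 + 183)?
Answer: 174924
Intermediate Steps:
(439 + r(u))*(204 + 183) = (439 + 13)*(204 + 183) = 452*387 = 174924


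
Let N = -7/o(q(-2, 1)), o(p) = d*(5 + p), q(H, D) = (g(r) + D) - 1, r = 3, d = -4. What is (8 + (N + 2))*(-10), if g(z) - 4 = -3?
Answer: -1235/12 ≈ -102.92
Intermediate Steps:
g(z) = 1 (g(z) = 4 - 3 = 1)
q(H, D) = D (q(H, D) = (1 + D) - 1 = D)
o(p) = -20 - 4*p (o(p) = -4*(5 + p) = -20 - 4*p)
N = 7/24 (N = -7/(-20 - 4*1) = -7/(-20 - 4) = -7/(-24) = -7*(-1/24) = 7/24 ≈ 0.29167)
(8 + (N + 2))*(-10) = (8 + (7/24 + 2))*(-10) = (8 + 55/24)*(-10) = (247/24)*(-10) = -1235/12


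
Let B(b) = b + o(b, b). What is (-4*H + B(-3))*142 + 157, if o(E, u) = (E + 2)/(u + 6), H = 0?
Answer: -949/3 ≈ -316.33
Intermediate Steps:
o(E, u) = (2 + E)/(6 + u)
B(b) = b + (2 + b)/(6 + b)
(-4*H + B(-3))*142 + 157 = (-4*0 + (2 - 3 - 3*(6 - 3))/(6 - 3))*142 + 157 = (0 + (2 - 3 - 3*3)/3)*142 + 157 = (0 + (2 - 3 - 9)/3)*142 + 157 = (0 + (⅓)*(-10))*142 + 157 = (0 - 10/3)*142 + 157 = -10/3*142 + 157 = -1420/3 + 157 = -949/3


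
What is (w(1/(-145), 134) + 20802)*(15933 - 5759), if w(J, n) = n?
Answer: 213002864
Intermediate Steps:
(w(1/(-145), 134) + 20802)*(15933 - 5759) = (134 + 20802)*(15933 - 5759) = 20936*10174 = 213002864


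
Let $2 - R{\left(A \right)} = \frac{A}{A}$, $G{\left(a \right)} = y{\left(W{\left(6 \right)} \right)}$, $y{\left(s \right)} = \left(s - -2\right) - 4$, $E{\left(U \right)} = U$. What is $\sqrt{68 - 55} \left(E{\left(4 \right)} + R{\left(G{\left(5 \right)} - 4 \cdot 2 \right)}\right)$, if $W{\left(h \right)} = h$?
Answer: $5 \sqrt{13} \approx 18.028$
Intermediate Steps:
$y{\left(s \right)} = -2 + s$ ($y{\left(s \right)} = \left(s + 2\right) - 4 = \left(2 + s\right) - 4 = -2 + s$)
$G{\left(a \right)} = 4$ ($G{\left(a \right)} = -2 + 6 = 4$)
$R{\left(A \right)} = 1$ ($R{\left(A \right)} = 2 - \frac{A}{A} = 2 - 1 = 1$)
$\sqrt{68 - 55} \left(E{\left(4 \right)} + R{\left(G{\left(5 \right)} - 4 \cdot 2 \right)}\right) = \sqrt{68 - 55} \left(4 + 1\right) = \sqrt{13} \cdot 5 = 5 \sqrt{13}$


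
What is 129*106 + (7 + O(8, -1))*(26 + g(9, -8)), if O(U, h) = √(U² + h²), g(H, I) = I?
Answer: 13800 + 18*√65 ≈ 13945.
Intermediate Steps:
129*106 + (7 + O(8, -1))*(26 + g(9, -8)) = 129*106 + (7 + √(8² + (-1)²))*(26 - 8) = 13674 + (7 + √(64 + 1))*18 = 13674 + (7 + √65)*18 = 13674 + (126 + 18*√65) = 13800 + 18*√65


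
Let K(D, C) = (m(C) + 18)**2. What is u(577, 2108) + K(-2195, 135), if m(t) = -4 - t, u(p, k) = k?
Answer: 16749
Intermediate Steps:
K(D, C) = (14 - C)**2 (K(D, C) = ((-4 - C) + 18)**2 = (14 - C)**2)
u(577, 2108) + K(-2195, 135) = 2108 + (-14 + 135)**2 = 2108 + 121**2 = 2108 + 14641 = 16749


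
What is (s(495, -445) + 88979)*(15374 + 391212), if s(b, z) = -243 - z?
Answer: 36259746066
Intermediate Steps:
(s(495, -445) + 88979)*(15374 + 391212) = ((-243 - 1*(-445)) + 88979)*(15374 + 391212) = ((-243 + 445) + 88979)*406586 = (202 + 88979)*406586 = 89181*406586 = 36259746066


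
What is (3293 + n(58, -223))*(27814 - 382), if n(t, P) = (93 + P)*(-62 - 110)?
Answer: 703713096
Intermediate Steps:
n(t, P) = -15996 - 172*P (n(t, P) = (93 + P)*(-172) = -15996 - 172*P)
(3293 + n(58, -223))*(27814 - 382) = (3293 + (-15996 - 172*(-223)))*(27814 - 382) = (3293 + (-15996 + 38356))*27432 = (3293 + 22360)*27432 = 25653*27432 = 703713096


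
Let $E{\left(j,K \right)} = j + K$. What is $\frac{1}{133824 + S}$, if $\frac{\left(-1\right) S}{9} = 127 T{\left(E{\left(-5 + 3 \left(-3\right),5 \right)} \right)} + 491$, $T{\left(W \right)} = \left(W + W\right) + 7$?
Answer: $\frac{1}{141978} \approx 7.0433 \cdot 10^{-6}$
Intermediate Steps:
$E{\left(j,K \right)} = K + j$
$T{\left(W \right)} = 7 + 2 W$ ($T{\left(W \right)} = 2 W + 7 = 7 + 2 W$)
$S = 8154$ ($S = - 9 \left(127 \left(7 + 2 \left(5 + \left(-5 + 3 \left(-3\right)\right)\right)\right) + 491\right) = - 9 \left(127 \left(7 + 2 \left(5 - 14\right)\right) + 491\right) = - 9 \left(127 \left(7 + 2 \left(-9\right)\right) + 491\right) = - 9 \left(127 \left(7 - 18\right) + 491\right) = - 9 \left(127 \left(-11\right) + 491\right) = - 9 \left(-1397 + 491\right) = \left(-9\right) \left(-906\right) = 8154$)
$\frac{1}{133824 + S} = \frac{1}{133824 + 8154} = \frac{1}{141978}$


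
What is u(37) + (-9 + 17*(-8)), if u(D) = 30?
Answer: -115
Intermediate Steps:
u(37) + (-9 + 17*(-8)) = 30 + (-9 + 17*(-8)) = 30 + (-9 - 136) = 30 - 145 = -115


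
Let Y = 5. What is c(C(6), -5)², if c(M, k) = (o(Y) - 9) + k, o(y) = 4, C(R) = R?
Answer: 100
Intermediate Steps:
c(M, k) = -5 + k (c(M, k) = (4 - 9) + k = -5 + k)
c(C(6), -5)² = (-5 - 5)² = (-10)² = 100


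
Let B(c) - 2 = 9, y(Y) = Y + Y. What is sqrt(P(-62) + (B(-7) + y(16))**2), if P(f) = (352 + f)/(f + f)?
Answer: sqrt(7098566)/62 ≈ 42.973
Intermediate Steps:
y(Y) = 2*Y
P(f) = (352 + f)/(2*f) (P(f) = (352 + f)/((2*f)) = (352 + f)*(1/(2*f)) = (352 + f)/(2*f))
B(c) = 11 (B(c) = 2 + 9 = 11)
sqrt(P(-62) + (B(-7) + y(16))**2) = sqrt((1/2)*(352 - 62)/(-62) + (11 + 2*16)**2) = sqrt((1/2)*(-1/62)*290 + (11 + 32)**2) = sqrt(-145/62 + 43**2) = sqrt(-145/62 + 1849) = sqrt(114493/62) = sqrt(7098566)/62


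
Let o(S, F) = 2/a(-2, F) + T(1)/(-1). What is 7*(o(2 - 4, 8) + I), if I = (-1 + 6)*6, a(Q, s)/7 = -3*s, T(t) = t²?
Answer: 2435/12 ≈ 202.92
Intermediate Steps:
a(Q, s) = -21*s (a(Q, s) = 7*(-3*s) = -21*s)
o(S, F) = -1 - 2/(21*F) (o(S, F) = 2/((-21*F)) + 1²/(-1) = 2*(-1/(21*F)) + 1*(-1) = -2/(21*F) - 1 = -1 - 2/(21*F))
I = 30 (I = 5*6 = 30)
7*(o(2 - 4, 8) + I) = 7*((-2/21 - 1*8)/8 + 30) = 7*((-2/21 - 8)/8 + 30) = 7*((⅛)*(-170/21) + 30) = 7*(-85/84 + 30) = 7*(2435/84) = 2435/12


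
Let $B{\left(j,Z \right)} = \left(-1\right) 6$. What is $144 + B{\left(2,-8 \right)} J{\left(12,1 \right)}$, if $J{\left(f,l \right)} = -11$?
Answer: $210$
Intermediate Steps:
$B{\left(j,Z \right)} = -6$
$144 + B{\left(2,-8 \right)} J{\left(12,1 \right)} = 144 - -66 = 144 + 66 = 210$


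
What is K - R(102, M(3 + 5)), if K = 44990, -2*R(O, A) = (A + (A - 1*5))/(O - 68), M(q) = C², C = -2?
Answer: 3059323/68 ≈ 44990.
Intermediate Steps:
M(q) = 4 (M(q) = (-2)² = 4)
R(O, A) = -(-5 + 2*A)/(2*(-68 + O)) (R(O, A) = -(A + (A - 1*5))/(2*(O - 68)) = -(A + (A - 5))/(2*(-68 + O)) = -(A + (-5 + A))/(2*(-68 + O)) = -(-5 + 2*A)/(2*(-68 + O)))
K - R(102, M(3 + 5)) = 44990 - (5/2 - 1*4)/(-68 + 102) = 44990 - (5/2 - 4)/34 = 44990 - (-3)/(34*2) = 44990 - 1*(-3/68) = 44990 + 3/68 = 3059323/68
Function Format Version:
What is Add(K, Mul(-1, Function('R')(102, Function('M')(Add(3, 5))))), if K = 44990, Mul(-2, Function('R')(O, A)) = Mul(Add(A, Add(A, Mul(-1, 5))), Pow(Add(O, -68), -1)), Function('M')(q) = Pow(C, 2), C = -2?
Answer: Rational(3059323, 68) ≈ 44990.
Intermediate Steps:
Function('M')(q) = 4 (Function('M')(q) = Pow(-2, 2) = 4)
Function('R')(O, A) = Mul(Rational(-1, 2), Pow(Add(-68, O), -1), Add(-5, Mul(2, A))) (Function('R')(O, A) = Mul(Rational(-1, 2), Mul(Add(A, Add(A, Mul(-1, 5))), Pow(Add(O, -68), -1))) = Mul(Rational(-1, 2), Mul(Add(A, Add(A, -5)), Pow(Add(-68, O), -1))) = Mul(Rational(-1, 2), Mul(Add(A, Add(-5, A)), Pow(Add(-68, O), -1))) = Mul(Rational(-1, 2), Mul(Add(-5, Mul(2, A)), Pow(Add(-68, O), -1))) = Mul(Rational(-1, 2), Mul(Pow(Add(-68, O), -1), Add(-5, Mul(2, A)))) = Mul(Rational(-1, 2), Pow(Add(-68, O), -1), Add(-5, Mul(2, A))))
Add(K, Mul(-1, Function('R')(102, Function('M')(Add(3, 5))))) = Add(44990, Mul(-1, Mul(Pow(Add(-68, 102), -1), Add(Rational(5, 2), Mul(-1, 4))))) = Add(44990, Mul(-1, Mul(Pow(34, -1), Add(Rational(5, 2), -4)))) = Add(44990, Mul(-1, Mul(Rational(1, 34), Rational(-3, 2)))) = Add(44990, Mul(-1, Rational(-3, 68))) = Add(44990, Rational(3, 68)) = Rational(3059323, 68)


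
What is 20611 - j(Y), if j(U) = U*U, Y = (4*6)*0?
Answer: 20611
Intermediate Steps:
Y = 0 (Y = 24*0 = 0)
j(U) = U**2
20611 - j(Y) = 20611 - 1*0**2 = 20611 - 1*0 = 20611 + 0 = 20611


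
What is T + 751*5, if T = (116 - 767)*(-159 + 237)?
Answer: -47023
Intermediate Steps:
T = -50778 (T = -651*78 = -50778)
T + 751*5 = -50778 + 751*5 = -50778 + 3755 = -47023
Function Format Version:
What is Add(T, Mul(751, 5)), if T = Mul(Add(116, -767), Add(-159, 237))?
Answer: -47023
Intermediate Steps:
T = -50778 (T = Mul(-651, 78) = -50778)
Add(T, Mul(751, 5)) = Add(-50778, Mul(751, 5)) = Add(-50778, 3755) = -47023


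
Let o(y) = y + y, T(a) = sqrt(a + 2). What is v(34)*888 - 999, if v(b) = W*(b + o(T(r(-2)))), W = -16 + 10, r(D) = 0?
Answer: -182151 - 10656*sqrt(2) ≈ -1.9722e+5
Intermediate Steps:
T(a) = sqrt(2 + a)
o(y) = 2*y
W = -6
v(b) = -12*sqrt(2) - 6*b (v(b) = -6*(b + 2*sqrt(2 + 0)) = -6*(b + 2*sqrt(2)) = -12*sqrt(2) - 6*b)
v(34)*888 - 999 = (-12*sqrt(2) - 6*34)*888 - 999 = (-12*sqrt(2) - 204)*888 - 999 = (-204 - 12*sqrt(2))*888 - 999 = (-181152 - 10656*sqrt(2)) - 999 = -182151 - 10656*sqrt(2)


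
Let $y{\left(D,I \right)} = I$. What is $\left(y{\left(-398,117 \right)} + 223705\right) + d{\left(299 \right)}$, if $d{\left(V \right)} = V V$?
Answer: $313223$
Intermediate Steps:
$d{\left(V \right)} = V^{2}$
$\left(y{\left(-398,117 \right)} + 223705\right) + d{\left(299 \right)} = \left(117 + 223705\right) + 299^{2} = 223822 + 89401 = 313223$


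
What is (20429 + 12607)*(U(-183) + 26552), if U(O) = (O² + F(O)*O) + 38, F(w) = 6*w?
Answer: 8622825468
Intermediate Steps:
U(O) = 38 + 7*O² (U(O) = (O² + (6*O)*O) + 38 = (O² + 6*O²) + 38 = 7*O² + 38 = 38 + 7*O²)
(20429 + 12607)*(U(-183) + 26552) = (20429 + 12607)*((38 + 7*(-183)²) + 26552) = 33036*((38 + 7*33489) + 26552) = 33036*((38 + 234423) + 26552) = 33036*(234461 + 26552) = 33036*261013 = 8622825468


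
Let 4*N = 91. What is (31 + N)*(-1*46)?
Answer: -4945/2 ≈ -2472.5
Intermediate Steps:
N = 91/4 (N = (¼)*91 = 91/4 ≈ 22.750)
(31 + N)*(-1*46) = (31 + 91/4)*(-1*46) = (215/4)*(-46) = -4945/2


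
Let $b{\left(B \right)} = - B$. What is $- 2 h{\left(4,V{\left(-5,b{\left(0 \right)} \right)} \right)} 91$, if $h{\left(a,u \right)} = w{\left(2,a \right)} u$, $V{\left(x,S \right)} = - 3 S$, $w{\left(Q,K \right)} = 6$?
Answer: $0$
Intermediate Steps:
$h{\left(a,u \right)} = 6 u$
$- 2 h{\left(4,V{\left(-5,b{\left(0 \right)} \right)} \right)} 91 = - 2 \cdot 6 \left(- 3 \left(\left(-1\right) 0\right)\right) 91 = - 2 \cdot 6 \left(\left(-3\right) 0\right) 91 = - 2 \cdot 6 \cdot 0 \cdot 91 = - 2 \cdot 0 \cdot 91 = \left(-2\right) 0 = 0$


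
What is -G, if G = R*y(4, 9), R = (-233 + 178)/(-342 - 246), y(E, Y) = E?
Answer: -55/147 ≈ -0.37415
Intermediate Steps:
R = 55/588 (R = -55/(-588) = -55*(-1/588) = 55/588 ≈ 0.093537)
G = 55/147 (G = (55/588)*4 = 55/147 ≈ 0.37415)
-G = -1*55/147 = -55/147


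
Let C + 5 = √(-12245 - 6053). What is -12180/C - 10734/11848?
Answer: 262432059/108545452 + 12180*I*√18298/18323 ≈ 2.4177 + 89.919*I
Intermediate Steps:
C = -5 + I*√18298 (C = -5 + √(-12245 - 6053) = -5 + √(-18298) = -5 + I*√18298 ≈ -5.0 + 135.27*I)
-12180/C - 10734/11848 = -12180/(-5 + I*√18298) - 10734/11848 = -12180/(-5 + I*√18298) - 10734*1/11848 = -12180/(-5 + I*√18298) - 5367/5924 = -5367/5924 - 12180/(-5 + I*√18298)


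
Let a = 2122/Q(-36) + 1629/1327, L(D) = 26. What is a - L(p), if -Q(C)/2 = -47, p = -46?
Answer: -137084/62369 ≈ -2.1980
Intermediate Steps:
Q(C) = 94 (Q(C) = -2*(-47) = 94)
a = 1484510/62369 (a = 2122/94 + 1629/1327 = 2122*(1/94) + 1629*(1/1327) = 1061/47 + 1629/1327 = 1484510/62369 ≈ 23.802)
a - L(p) = 1484510/62369 - 1*26 = 1484510/62369 - 26 = -137084/62369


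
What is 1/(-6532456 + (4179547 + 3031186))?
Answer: 1/678277 ≈ 1.4743e-6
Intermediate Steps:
1/(-6532456 + (4179547 + 3031186)) = 1/(-6532456 + 7210733) = 1/678277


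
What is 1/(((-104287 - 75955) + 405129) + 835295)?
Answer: 1/1060182 ≈ 9.4323e-7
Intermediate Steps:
1/(((-104287 - 75955) + 405129) + 835295) = 1/((-180242 + 405129) + 835295) = 1/(224887 + 835295) = 1/1060182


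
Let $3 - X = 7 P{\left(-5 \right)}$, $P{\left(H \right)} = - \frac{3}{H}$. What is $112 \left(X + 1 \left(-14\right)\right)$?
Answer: $- \frac{8512}{5} \approx -1702.4$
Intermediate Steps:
$X = - \frac{6}{5}$ ($X = 3 - 7 \left(- \frac{3}{-5}\right) = 3 - 7 \left(\left(-3\right) \left(- \frac{1}{5}\right)\right) = 3 - 7 \cdot \frac{3}{5} = 3 - \frac{21}{5} = - \frac{6}{5} \approx -1.2$)
$112 \left(X + 1 \left(-14\right)\right) = 112 \left(- \frac{6}{5} + 1 \left(-14\right)\right) = 112 \left(- \frac{6}{5} - 14\right) = 112 \left(- \frac{76}{5}\right) = - \frac{8512}{5}$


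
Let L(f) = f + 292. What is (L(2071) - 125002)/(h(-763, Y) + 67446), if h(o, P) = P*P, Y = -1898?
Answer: -122639/3669850 ≈ -0.033418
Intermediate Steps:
L(f) = 292 + f
h(o, P) = P**2
(L(2071) - 125002)/(h(-763, Y) + 67446) = ((292 + 2071) - 125002)/((-1898)**2 + 67446) = (2363 - 125002)/(3602404 + 67446) = -122639/3669850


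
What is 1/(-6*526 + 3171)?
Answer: 1/15 ≈ 0.066667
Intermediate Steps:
1/(-6*526 + 3171) = 1/(-3156 + 3171) = 1/15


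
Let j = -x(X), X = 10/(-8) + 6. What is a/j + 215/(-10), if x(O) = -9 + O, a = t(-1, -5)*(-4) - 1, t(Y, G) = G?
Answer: -579/34 ≈ -17.029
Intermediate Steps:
X = 19/4 (X = 10*(-⅛) + 6 = -5/4 + 6 = 19/4 ≈ 4.7500)
a = 19 (a = -5*(-4) - 1 = 20 - 1 = 19)
j = 17/4 (j = -(-9 + 19/4) = -1*(-17/4) = 17/4 ≈ 4.2500)
a/j + 215/(-10) = 19/(17/4) + 215/(-10) = 19*(4/17) + 215*(-⅒) = 76/17 - 43/2 = -579/34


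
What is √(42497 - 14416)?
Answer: √28081 ≈ 167.57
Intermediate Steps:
√(42497 - 14416) = √28081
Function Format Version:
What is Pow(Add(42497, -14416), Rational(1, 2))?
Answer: Pow(28081, Rational(1, 2)) ≈ 167.57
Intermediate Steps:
Pow(Add(42497, -14416), Rational(1, 2)) = Pow(28081, Rational(1, 2))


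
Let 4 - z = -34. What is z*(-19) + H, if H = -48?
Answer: -770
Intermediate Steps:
z = 38 (z = 4 - 1*(-34) = 4 + 34 = 38)
z*(-19) + H = 38*(-19) - 48 = -722 - 48 = -770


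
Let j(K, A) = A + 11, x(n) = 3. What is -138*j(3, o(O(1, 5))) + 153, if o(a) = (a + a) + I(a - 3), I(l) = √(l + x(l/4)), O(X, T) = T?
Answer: -2745 - 138*√5 ≈ -3053.6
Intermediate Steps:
I(l) = √(3 + l) (I(l) = √(l + 3) = √(3 + l))
o(a) = √a + 2*a (o(a) = (a + a) + √(3 + (a - 3)) = 2*a + √(3 + (-3 + a)) = 2*a + √a = √a + 2*a)
j(K, A) = 11 + A
-138*j(3, o(O(1, 5))) + 153 = -138*(11 + (√5 + 2*5)) + 153 = -138*(11 + (√5 + 10)) + 153 = -138*(11 + (10 + √5)) + 153 = -138*(21 + √5) + 153 = (-2898 - 138*√5) + 153 = -2745 - 138*√5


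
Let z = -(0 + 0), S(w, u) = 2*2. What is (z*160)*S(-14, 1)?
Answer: 0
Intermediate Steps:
S(w, u) = 4
z = 0 (z = -1*0 = 0)
(z*160)*S(-14, 1) = (0*160)*4 = 0*4 = 0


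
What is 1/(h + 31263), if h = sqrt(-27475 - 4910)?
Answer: 613/19164854 - I*sqrt(32385)/977407554 ≈ 3.1986e-5 - 1.8412e-7*I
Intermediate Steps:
h = I*sqrt(32385) (h = sqrt(-32385) = I*sqrt(32385) ≈ 179.96*I)
1/(h + 31263) = 1/(I*sqrt(32385) + 31263) = 1/(31263 + I*sqrt(32385))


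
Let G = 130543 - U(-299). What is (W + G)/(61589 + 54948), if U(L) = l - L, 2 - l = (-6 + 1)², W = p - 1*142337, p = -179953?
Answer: -192023/116537 ≈ -1.6477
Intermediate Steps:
W = -322290 (W = -179953 - 1*142337 = -179953 - 142337 = -322290)
l = -23 (l = 2 - (-6 + 1)² = 2 - 1*(-5)² = 2 - 1*25 = 2 - 25 = -23)
U(L) = -23 - L
G = 130267 (G = 130543 - (-23 - 1*(-299)) = 130543 - (-23 + 299) = 130543 - 1*276 = 130543 - 276 = 130267)
(W + G)/(61589 + 54948) = (-322290 + 130267)/(61589 + 54948) = -192023/116537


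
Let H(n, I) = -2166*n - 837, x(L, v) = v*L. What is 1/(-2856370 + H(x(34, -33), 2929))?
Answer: -1/426955 ≈ -2.3422e-6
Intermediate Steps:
x(L, v) = L*v
H(n, I) = -837 - 2166*n
1/(-2856370 + H(x(34, -33), 2929)) = 1/(-2856370 + (-837 - 73644*(-33))) = 1/(-2856370 + (-837 - 2166*(-1122))) = 1/(-2856370 + (-837 + 2430252)) = 1/(-2856370 + 2429415) = 1/(-426955) = -1/426955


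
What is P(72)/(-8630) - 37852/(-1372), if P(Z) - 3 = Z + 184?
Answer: 81576853/2960090 ≈ 27.559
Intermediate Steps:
P(Z) = 187 + Z (P(Z) = 3 + (Z + 184) = 3 + (184 + Z) = 187 + Z)
P(72)/(-8630) - 37852/(-1372) = (187 + 72)/(-8630) - 37852/(-1372) = 259*(-1/8630) - 37852*(-1/1372) = -259/8630 + 9463/343 = 81576853/2960090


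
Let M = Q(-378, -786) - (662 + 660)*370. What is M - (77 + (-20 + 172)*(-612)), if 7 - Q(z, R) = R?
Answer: -395400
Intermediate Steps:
Q(z, R) = 7 - R
M = -488347 (M = (7 - 1*(-786)) - (662 + 660)*370 = (7 + 786) - 1322*370 = 793 - 1*489140 = 793 - 489140 = -488347)
M - (77 + (-20 + 172)*(-612)) = -488347 - (77 + (-20 + 172)*(-612)) = -488347 - (77 + 152*(-612)) = -488347 - (77 - 93024) = -488347 - 1*(-92947) = -488347 + 92947 = -395400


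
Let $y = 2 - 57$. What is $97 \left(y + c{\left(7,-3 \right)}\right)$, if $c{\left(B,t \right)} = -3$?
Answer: $-5626$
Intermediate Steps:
$y = -55$ ($y = 2 - 57 = -55$)
$97 \left(y + c{\left(7,-3 \right)}\right) = 97 \left(-55 - 3\right) = 97 \left(-58\right) = -5626$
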